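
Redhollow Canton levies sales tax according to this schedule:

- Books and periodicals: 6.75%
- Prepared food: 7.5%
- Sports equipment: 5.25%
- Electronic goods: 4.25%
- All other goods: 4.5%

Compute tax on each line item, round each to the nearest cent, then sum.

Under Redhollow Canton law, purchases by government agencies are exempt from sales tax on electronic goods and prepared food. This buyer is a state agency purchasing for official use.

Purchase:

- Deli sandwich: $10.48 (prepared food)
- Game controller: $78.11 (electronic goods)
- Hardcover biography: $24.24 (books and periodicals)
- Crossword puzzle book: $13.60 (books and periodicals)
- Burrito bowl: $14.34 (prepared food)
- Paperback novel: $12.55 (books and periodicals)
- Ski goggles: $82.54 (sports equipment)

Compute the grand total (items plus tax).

$243.60

Deli sandwich $10.48: prepared food, buyer-exempt → 0% → $0.00
Game controller $78.11: electronic goods, buyer-exempt → 0% → $0.00
Hardcover biography $24.24: books and periodicals → 6.75% → $1.64
Crossword puzzle book $13.60: books and periodicals → 6.75% → $0.92
Burrito bowl $14.34: prepared food, buyer-exempt → 0% → $0.00
Paperback novel $12.55: books and periodicals → 6.75% → $0.85
Ski goggles $82.54: sports equipment → 5.25% → $4.33
Subtotal = $235.86; tax = $7.74; total due = $243.60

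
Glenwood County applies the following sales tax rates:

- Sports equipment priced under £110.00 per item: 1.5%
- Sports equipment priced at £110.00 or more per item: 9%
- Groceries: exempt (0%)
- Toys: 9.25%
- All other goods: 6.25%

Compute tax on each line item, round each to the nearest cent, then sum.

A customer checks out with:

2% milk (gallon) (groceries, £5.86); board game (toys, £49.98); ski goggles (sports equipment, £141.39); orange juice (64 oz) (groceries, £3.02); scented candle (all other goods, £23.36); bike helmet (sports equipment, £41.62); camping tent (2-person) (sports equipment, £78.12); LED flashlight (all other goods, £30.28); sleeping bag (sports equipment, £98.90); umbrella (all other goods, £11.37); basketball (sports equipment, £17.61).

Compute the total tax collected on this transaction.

2% milk (gallon) £5.86: groceries → 0% → £0.00
Board game £49.98: toys → 9.25% → £4.62
Ski goggles £141.39: sports equipment, £110.00 or more → 9% → £12.73
Orange juice (64 oz) £3.02: groceries → 0% → £0.00
Scented candle £23.36: all other goods → 6.25% → £1.46
Bike helmet £41.62: sports equipment, under £110.00 → 1.5% → £0.62
Camping tent (2-person) £78.12: sports equipment, under £110.00 → 1.5% → £1.17
LED flashlight £30.28: all other goods → 6.25% → £1.89
Sleeping bag £98.90: sports equipment, under £110.00 → 1.5% → £1.48
Umbrella £11.37: all other goods → 6.25% → £0.71
Basketball £17.61: sports equipment, under £110.00 → 1.5% → £0.26
Total tax = £4.62 + £12.73 + £1.46 + £0.62 + £1.17 + £1.89 + £1.48 + £0.71 + £0.26 = £24.94

£24.94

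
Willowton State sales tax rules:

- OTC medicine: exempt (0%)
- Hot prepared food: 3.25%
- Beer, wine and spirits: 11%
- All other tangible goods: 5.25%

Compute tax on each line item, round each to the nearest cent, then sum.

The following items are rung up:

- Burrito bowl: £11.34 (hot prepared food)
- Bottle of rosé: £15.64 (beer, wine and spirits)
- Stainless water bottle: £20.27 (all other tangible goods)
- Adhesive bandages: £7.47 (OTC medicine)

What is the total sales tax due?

Burrito bowl £11.34: hot prepared food → 3.25% → £0.37
Bottle of rosé £15.64: beer, wine and spirits → 11% → £1.72
Stainless water bottle £20.27: all other tangible goods → 5.25% → £1.06
Adhesive bandages £7.47: OTC medicine → 0% → £0.00
Total tax = £0.37 + £1.72 + £1.06 = £3.15

£3.15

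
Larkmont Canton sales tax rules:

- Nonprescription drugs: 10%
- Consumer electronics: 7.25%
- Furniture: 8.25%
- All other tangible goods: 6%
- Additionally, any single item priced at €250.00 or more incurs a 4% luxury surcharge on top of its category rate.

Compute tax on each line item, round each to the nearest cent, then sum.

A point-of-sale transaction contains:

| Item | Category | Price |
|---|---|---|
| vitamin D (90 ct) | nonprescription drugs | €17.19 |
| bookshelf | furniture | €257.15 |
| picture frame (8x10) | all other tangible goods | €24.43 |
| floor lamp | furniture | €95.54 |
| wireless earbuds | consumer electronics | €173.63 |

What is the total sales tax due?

€55.16

Vitamin D (90 ct) €17.19: nonprescription drugs → 10% → €1.72
Bookshelf €257.15: furniture → 8.25% + 4% surcharge = 12.25% → €31.50
Picture frame (8x10) €24.43: all other tangible goods → 6% → €1.47
Floor lamp €95.54: furniture → 8.25% → €7.88
Wireless earbuds €173.63: consumer electronics → 7.25% → €12.59
Total tax = €1.72 + €31.50 + €1.47 + €7.88 + €12.59 = €55.16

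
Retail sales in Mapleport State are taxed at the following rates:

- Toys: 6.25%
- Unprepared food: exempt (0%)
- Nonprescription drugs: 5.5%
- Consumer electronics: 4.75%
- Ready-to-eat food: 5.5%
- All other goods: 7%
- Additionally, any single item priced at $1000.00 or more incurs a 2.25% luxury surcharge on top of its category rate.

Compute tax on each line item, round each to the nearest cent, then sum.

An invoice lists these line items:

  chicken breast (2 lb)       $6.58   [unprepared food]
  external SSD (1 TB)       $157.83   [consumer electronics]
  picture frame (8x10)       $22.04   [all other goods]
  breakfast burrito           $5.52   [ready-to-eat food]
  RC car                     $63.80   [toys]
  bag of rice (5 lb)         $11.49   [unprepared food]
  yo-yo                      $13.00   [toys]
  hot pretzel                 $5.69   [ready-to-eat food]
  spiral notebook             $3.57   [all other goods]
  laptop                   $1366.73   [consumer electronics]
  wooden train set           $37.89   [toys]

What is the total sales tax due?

Chicken breast (2 lb) $6.58: unprepared food → 0% → $0.00
External SSD (1 TB) $157.83: consumer electronics → 4.75% → $7.50
Picture frame (8x10) $22.04: all other goods → 7% → $1.54
Breakfast burrito $5.52: ready-to-eat food → 5.5% → $0.30
RC car $63.80: toys → 6.25% → $3.99
Bag of rice (5 lb) $11.49: unprepared food → 0% → $0.00
Yo-yo $13.00: toys → 6.25% → $0.81
Hot pretzel $5.69: ready-to-eat food → 5.5% → $0.31
Spiral notebook $3.57: all other goods → 7% → $0.25
Laptop $1366.73: consumer electronics → 4.75% + 2.25% surcharge = 7% → $95.67
Wooden train set $37.89: toys → 6.25% → $2.37
Total tax = $7.50 + $1.54 + $0.30 + $3.99 + $0.81 + $0.31 + $0.25 + $95.67 + $2.37 = $112.74

$112.74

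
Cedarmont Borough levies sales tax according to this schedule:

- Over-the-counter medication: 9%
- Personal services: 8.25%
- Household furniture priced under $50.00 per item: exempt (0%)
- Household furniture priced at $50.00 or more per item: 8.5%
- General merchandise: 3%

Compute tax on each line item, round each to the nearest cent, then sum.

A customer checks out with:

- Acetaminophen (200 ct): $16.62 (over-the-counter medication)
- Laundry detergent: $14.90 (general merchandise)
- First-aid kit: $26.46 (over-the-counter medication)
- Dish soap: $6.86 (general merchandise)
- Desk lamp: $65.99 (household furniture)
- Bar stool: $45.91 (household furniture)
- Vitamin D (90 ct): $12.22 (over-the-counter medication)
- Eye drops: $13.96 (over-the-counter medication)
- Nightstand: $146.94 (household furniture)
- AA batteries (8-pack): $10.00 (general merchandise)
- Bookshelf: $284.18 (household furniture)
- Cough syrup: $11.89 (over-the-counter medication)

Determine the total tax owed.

Acetaminophen (200 ct) $16.62: over-the-counter medication → 9% → $1.50
Laundry detergent $14.90: general merchandise → 3% → $0.45
First-aid kit $26.46: over-the-counter medication → 9% → $2.38
Dish soap $6.86: general merchandise → 3% → $0.21
Desk lamp $65.99: household furniture, $50.00 or more → 8.5% → $5.61
Bar stool $45.91: household furniture, under $50.00 → 0% → $0.00
Vitamin D (90 ct) $12.22: over-the-counter medication → 9% → $1.10
Eye drops $13.96: over-the-counter medication → 9% → $1.26
Nightstand $146.94: household furniture, $50.00 or more → 8.5% → $12.49
AA batteries (8-pack) $10.00: general merchandise → 3% → $0.30
Bookshelf $284.18: household furniture, $50.00 or more → 8.5% → $24.16
Cough syrup $11.89: over-the-counter medication → 9% → $1.07
Total tax = $1.50 + $0.45 + $2.38 + $0.21 + $5.61 + $1.10 + $1.26 + $12.49 + $0.30 + $24.16 + $1.07 = $50.53

$50.53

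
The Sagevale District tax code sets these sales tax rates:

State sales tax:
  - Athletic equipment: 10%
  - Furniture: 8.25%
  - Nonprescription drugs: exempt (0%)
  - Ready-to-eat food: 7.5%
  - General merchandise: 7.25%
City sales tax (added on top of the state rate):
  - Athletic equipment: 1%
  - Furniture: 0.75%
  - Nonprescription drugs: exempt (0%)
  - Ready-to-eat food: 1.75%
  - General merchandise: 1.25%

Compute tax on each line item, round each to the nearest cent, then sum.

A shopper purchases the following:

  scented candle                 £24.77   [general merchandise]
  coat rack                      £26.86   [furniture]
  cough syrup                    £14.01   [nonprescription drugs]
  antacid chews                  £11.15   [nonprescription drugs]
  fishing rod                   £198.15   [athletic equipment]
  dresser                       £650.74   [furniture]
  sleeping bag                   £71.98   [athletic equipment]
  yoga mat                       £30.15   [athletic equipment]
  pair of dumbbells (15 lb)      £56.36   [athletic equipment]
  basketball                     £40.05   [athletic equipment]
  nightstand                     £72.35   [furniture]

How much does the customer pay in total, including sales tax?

£1309.83

Scented candle £24.77: general merchandise → 7.25% + 1.25% city = 8.5% → £2.11
Coat rack £26.86: furniture → 8.25% + 0.75% city = 9% → £2.42
Cough syrup £14.01: nonprescription drugs → 0% + 0% city = 0% → £0.00
Antacid chews £11.15: nonprescription drugs → 0% + 0% city = 0% → £0.00
Fishing rod £198.15: athletic equipment → 10% + 1% city = 11% → £21.80
Dresser £650.74: furniture → 8.25% + 0.75% city = 9% → £58.57
Sleeping bag £71.98: athletic equipment → 10% + 1% city = 11% → £7.92
Yoga mat £30.15: athletic equipment → 10% + 1% city = 11% → £3.32
Pair of dumbbells (15 lb) £56.36: athletic equipment → 10% + 1% city = 11% → £6.20
Basketball £40.05: athletic equipment → 10% + 1% city = 11% → £4.41
Nightstand £72.35: furniture → 8.25% + 0.75% city = 9% → £6.51
Subtotal = £1196.57; tax = £113.26; total due = £1309.83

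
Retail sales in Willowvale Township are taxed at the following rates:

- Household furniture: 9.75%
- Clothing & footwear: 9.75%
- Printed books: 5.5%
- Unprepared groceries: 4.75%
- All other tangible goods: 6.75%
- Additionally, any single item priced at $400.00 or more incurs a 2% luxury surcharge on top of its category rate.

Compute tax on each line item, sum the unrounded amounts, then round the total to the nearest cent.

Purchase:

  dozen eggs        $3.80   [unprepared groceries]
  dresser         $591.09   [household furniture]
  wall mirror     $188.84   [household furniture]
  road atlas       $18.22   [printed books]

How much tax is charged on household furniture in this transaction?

Dresser $591.09: household furniture → 9.75% + 2% surcharge = 11.75% → $69.453075
Wall mirror $188.84: household furniture → 9.75% → $18.4119
Tax on household furniture: unrounded sum = $87.864975 → $87.86

$87.86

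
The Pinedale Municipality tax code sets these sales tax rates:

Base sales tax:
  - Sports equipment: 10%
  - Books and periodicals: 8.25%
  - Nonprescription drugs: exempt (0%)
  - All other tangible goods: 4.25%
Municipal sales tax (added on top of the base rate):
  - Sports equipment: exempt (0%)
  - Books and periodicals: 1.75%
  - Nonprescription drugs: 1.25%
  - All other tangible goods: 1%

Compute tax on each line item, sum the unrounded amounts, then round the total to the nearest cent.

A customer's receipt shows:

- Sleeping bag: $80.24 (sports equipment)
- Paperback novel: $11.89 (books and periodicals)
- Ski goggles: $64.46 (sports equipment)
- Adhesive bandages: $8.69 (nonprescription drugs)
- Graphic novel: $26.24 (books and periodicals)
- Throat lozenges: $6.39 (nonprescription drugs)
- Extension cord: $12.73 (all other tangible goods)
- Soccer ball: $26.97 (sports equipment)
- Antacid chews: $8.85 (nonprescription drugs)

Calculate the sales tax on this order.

$21.95

Sleeping bag $80.24: sports equipment → 10% + 0% municipal = 10% → $8.024
Paperback novel $11.89: books and periodicals → 8.25% + 1.75% municipal = 10% → $1.189
Ski goggles $64.46: sports equipment → 10% + 0% municipal = 10% → $6.446
Adhesive bandages $8.69: nonprescription drugs → 0% + 1.25% municipal = 1.25% → $0.108625
Graphic novel $26.24: books and periodicals → 8.25% + 1.75% municipal = 10% → $2.624
Throat lozenges $6.39: nonprescription drugs → 0% + 1.25% municipal = 1.25% → $0.079875
Extension cord $12.73: all other tangible goods → 4.25% + 1% municipal = 5.25% → $0.668325
Soccer ball $26.97: sports equipment → 10% + 0% municipal = 10% → $2.697
Antacid chews $8.85: nonprescription drugs → 0% + 1.25% municipal = 1.25% → $0.110625
Unrounded tax sum = $21.94745 → $21.95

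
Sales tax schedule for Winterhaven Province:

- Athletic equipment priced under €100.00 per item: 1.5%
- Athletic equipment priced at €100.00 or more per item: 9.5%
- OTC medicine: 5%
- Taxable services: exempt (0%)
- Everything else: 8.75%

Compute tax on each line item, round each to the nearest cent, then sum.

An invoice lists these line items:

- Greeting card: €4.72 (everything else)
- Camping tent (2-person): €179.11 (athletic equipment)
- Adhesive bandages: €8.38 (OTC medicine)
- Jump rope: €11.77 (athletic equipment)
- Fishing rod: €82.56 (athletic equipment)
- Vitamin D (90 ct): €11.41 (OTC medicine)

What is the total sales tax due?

Greeting card €4.72: everything else → 8.75% → €0.41
Camping tent (2-person) €179.11: athletic equipment, €100.00 or more → 9.5% → €17.02
Adhesive bandages €8.38: OTC medicine → 5% → €0.42
Jump rope €11.77: athletic equipment, under €100.00 → 1.5% → €0.18
Fishing rod €82.56: athletic equipment, under €100.00 → 1.5% → €1.24
Vitamin D (90 ct) €11.41: OTC medicine → 5% → €0.57
Total tax = €0.41 + €17.02 + €0.42 + €0.18 + €1.24 + €0.57 = €19.84

€19.84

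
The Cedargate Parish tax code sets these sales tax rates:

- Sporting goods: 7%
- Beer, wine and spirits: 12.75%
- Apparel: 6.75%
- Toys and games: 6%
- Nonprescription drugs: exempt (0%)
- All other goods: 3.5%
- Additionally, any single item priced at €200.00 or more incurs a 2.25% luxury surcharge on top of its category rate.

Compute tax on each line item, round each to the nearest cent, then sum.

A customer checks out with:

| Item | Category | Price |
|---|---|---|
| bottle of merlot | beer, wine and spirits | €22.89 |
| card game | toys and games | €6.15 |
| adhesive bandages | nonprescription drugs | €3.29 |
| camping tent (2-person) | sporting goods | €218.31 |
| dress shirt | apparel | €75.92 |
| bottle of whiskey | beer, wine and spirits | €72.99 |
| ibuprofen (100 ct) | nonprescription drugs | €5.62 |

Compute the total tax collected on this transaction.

Bottle of merlot €22.89: beer, wine and spirits → 12.75% → €2.92
Card game €6.15: toys and games → 6% → €0.37
Adhesive bandages €3.29: nonprescription drugs → 0% → €0.00
Camping tent (2-person) €218.31: sporting goods → 7% + 2.25% surcharge = 9.25% → €20.19
Dress shirt €75.92: apparel → 6.75% → €5.12
Bottle of whiskey €72.99: beer, wine and spirits → 12.75% → €9.31
Ibuprofen (100 ct) €5.62: nonprescription drugs → 0% → €0.00
Total tax = €2.92 + €0.37 + €20.19 + €5.12 + €9.31 = €37.91

€37.91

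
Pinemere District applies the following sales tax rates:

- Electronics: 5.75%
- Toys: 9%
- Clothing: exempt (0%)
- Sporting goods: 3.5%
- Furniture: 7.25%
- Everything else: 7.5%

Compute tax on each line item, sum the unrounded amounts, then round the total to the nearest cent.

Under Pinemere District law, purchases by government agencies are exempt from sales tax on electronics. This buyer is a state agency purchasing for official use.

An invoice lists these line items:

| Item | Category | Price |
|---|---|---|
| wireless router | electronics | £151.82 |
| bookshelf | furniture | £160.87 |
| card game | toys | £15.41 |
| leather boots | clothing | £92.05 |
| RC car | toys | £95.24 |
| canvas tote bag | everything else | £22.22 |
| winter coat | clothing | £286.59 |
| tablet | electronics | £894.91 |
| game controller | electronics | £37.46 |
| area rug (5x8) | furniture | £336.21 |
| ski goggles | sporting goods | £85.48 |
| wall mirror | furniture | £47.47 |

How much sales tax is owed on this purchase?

Wireless router £151.82: electronics, buyer-exempt → 0% → £0.00
Bookshelf £160.87: furniture → 7.25% → £11.663075
Card game £15.41: toys → 9% → £1.3869
Leather boots £92.05: clothing → 0% → £0.00
RC car £95.24: toys → 9% → £8.5716
Canvas tote bag £22.22: everything else → 7.5% → £1.6665
Winter coat £286.59: clothing → 0% → £0.00
Tablet £894.91: electronics, buyer-exempt → 0% → £0.00
Game controller £37.46: electronics, buyer-exempt → 0% → £0.00
Area rug (5x8) £336.21: furniture → 7.25% → £24.375225
Ski goggles £85.48: sporting goods → 3.5% → £2.9918
Wall mirror £47.47: furniture → 7.25% → £3.441575
Unrounded tax sum = £54.096675 → £54.10

£54.10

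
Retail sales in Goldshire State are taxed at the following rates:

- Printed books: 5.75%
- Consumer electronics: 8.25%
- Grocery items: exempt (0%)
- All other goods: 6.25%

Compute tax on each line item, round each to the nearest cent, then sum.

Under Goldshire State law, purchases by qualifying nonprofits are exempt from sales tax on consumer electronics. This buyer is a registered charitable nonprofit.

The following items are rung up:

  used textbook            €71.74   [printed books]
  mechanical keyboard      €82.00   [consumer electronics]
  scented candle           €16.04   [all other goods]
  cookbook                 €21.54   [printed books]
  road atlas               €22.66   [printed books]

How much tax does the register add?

Used textbook €71.74: printed books → 5.75% → €4.13
Mechanical keyboard €82.00: consumer electronics, buyer-exempt → 0% → €0.00
Scented candle €16.04: all other goods → 6.25% → €1.00
Cookbook €21.54: printed books → 5.75% → €1.24
Road atlas €22.66: printed books → 5.75% → €1.30
Total tax = €4.13 + €1.00 + €1.24 + €1.30 = €7.67

€7.67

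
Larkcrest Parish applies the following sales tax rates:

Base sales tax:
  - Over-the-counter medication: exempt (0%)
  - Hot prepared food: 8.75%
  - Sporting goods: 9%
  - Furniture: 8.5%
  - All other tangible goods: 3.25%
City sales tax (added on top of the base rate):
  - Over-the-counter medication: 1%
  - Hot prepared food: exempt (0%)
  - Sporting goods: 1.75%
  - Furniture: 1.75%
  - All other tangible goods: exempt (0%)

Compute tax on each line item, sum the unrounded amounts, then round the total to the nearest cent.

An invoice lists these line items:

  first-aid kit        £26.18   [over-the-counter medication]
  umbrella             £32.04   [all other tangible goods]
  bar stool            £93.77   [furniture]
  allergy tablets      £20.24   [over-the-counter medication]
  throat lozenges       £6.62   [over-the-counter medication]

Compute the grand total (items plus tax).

First-aid kit £26.18: over-the-counter medication → 0% + 1% city = 1% → £0.2618
Umbrella £32.04: all other tangible goods → 3.25% + 0% city = 3.25% → £1.0413
Bar stool £93.77: furniture → 8.5% + 1.75% city = 10.25% → £9.611425
Allergy tablets £20.24: over-the-counter medication → 0% + 1% city = 1% → £0.2024
Throat lozenges £6.62: over-the-counter medication → 0% + 1% city = 1% → £0.0662
Subtotal = £178.85; unrounded tax = £11.183125 → £11.18; total due = £190.03

£190.03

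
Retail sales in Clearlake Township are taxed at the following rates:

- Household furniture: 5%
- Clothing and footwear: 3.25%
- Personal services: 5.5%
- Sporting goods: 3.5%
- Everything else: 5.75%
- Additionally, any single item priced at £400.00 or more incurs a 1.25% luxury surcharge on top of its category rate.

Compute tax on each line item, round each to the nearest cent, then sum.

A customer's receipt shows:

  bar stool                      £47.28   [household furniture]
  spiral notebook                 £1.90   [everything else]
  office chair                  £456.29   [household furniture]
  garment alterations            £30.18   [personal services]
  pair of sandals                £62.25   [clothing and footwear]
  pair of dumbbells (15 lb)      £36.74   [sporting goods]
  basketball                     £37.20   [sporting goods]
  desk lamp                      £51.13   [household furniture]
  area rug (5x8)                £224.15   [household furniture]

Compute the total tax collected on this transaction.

£51.03

Bar stool £47.28: household furniture → 5% → £2.36
Spiral notebook £1.90: everything else → 5.75% → £0.11
Office chair £456.29: household furniture → 5% + 1.25% surcharge = 6.25% → £28.52
Garment alterations £30.18: personal services → 5.5% → £1.66
Pair of sandals £62.25: clothing and footwear → 3.25% → £2.02
Pair of dumbbells (15 lb) £36.74: sporting goods → 3.5% → £1.29
Basketball £37.20: sporting goods → 3.5% → £1.30
Desk lamp £51.13: household furniture → 5% → £2.56
Area rug (5x8) £224.15: household furniture → 5% → £11.21
Total tax = £2.36 + £0.11 + £28.52 + £1.66 + £2.02 + £1.29 + £1.30 + £2.56 + £11.21 = £51.03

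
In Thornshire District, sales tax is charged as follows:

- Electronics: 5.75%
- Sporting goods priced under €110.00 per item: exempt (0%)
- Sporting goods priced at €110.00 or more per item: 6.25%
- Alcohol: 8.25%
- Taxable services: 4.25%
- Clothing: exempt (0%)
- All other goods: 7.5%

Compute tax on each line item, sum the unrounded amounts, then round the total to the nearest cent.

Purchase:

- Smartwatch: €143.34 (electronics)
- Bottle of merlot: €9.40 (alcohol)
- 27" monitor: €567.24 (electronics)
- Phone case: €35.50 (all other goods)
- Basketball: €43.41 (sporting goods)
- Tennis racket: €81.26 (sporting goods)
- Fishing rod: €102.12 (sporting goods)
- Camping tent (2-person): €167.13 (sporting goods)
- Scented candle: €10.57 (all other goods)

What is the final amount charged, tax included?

€1215.50

Smartwatch €143.34: electronics → 5.75% → €8.24205
Bottle of merlot €9.40: alcohol → 8.25% → €0.7755
27" monitor €567.24: electronics → 5.75% → €32.6163
Phone case €35.50: all other goods → 7.5% → €2.6625
Basketball €43.41: sporting goods, under €110.00 → 0% → €0.00
Tennis racket €81.26: sporting goods, under €110.00 → 0% → €0.00
Fishing rod €102.12: sporting goods, under €110.00 → 0% → €0.00
Camping tent (2-person) €167.13: sporting goods, €110.00 or more → 6.25% → €10.445625
Scented candle €10.57: all other goods → 7.5% → €0.79275
Subtotal = €1159.97; unrounded tax = €55.534725 → €55.53; total due = €1215.50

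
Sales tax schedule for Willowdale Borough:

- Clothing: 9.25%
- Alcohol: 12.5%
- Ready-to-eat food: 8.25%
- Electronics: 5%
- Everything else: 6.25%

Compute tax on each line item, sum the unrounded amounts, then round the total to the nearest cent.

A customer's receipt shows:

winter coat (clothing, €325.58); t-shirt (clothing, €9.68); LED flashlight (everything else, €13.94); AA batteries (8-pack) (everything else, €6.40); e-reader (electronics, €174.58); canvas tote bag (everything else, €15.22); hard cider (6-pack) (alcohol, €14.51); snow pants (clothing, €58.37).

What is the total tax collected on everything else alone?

€2.22

LED flashlight €13.94: everything else → 6.25% → €0.87125
AA batteries (8-pack) €6.40: everything else → 6.25% → €0.40
Canvas tote bag €15.22: everything else → 6.25% → €0.95125
Tax on everything else: unrounded sum = €2.2225 → €2.22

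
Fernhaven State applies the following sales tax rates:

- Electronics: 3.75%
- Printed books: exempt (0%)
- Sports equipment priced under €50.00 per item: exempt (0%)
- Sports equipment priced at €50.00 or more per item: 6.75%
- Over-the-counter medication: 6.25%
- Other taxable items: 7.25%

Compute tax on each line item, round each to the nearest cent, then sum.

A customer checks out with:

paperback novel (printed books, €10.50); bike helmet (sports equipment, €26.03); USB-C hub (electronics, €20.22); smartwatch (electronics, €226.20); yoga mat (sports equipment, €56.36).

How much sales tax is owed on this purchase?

€13.04

Paperback novel €10.50: printed books → 0% → €0.00
Bike helmet €26.03: sports equipment, under €50.00 → 0% → €0.00
USB-C hub €20.22: electronics → 3.75% → €0.76
Smartwatch €226.20: electronics → 3.75% → €8.48
Yoga mat €56.36: sports equipment, €50.00 or more → 6.75% → €3.80
Total tax = €0.76 + €8.48 + €3.80 = €13.04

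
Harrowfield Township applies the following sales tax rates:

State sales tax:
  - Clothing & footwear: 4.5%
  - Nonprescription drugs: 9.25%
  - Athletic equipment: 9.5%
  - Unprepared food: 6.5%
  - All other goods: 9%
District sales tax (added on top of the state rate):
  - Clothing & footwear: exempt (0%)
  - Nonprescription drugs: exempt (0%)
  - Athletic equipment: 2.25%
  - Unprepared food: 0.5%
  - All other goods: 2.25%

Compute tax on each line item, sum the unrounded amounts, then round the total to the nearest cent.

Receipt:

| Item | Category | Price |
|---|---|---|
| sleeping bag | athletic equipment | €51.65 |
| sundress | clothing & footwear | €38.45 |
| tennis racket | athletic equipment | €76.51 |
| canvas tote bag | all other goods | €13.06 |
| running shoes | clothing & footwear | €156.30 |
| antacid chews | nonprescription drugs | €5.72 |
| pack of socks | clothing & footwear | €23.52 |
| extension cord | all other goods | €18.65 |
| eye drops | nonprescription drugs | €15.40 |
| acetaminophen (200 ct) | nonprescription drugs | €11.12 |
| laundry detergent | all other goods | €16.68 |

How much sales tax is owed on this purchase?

€33.31

Sleeping bag €51.65: athletic equipment → 9.5% + 2.25% district = 11.75% → €6.068875
Sundress €38.45: clothing & footwear → 4.5% + 0% district = 4.5% → €1.73025
Tennis racket €76.51: athletic equipment → 9.5% + 2.25% district = 11.75% → €8.989925
Canvas tote bag €13.06: all other goods → 9% + 2.25% district = 11.25% → €1.46925
Running shoes €156.30: clothing & footwear → 4.5% + 0% district = 4.5% → €7.0335
Antacid chews €5.72: nonprescription drugs → 9.25% + 0% district = 9.25% → €0.5291
Pack of socks €23.52: clothing & footwear → 4.5% + 0% district = 4.5% → €1.0584
Extension cord €18.65: all other goods → 9% + 2.25% district = 11.25% → €2.098125
Eye drops €15.40: nonprescription drugs → 9.25% + 0% district = 9.25% → €1.4245
Acetaminophen (200 ct) €11.12: nonprescription drugs → 9.25% + 0% district = 9.25% → €1.0286
Laundry detergent €16.68: all other goods → 9% + 2.25% district = 11.25% → €1.8765
Unrounded tax sum = €33.307025 → €33.31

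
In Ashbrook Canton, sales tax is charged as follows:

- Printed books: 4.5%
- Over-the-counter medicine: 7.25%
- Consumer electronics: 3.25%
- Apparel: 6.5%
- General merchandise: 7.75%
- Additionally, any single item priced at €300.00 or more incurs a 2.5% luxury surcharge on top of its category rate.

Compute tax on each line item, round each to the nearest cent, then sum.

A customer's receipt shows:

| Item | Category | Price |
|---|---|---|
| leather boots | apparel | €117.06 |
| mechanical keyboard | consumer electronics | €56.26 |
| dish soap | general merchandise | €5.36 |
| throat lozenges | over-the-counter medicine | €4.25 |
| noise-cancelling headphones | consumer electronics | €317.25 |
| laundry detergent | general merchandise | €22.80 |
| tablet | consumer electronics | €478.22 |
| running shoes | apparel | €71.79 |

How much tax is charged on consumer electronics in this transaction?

Mechanical keyboard €56.26: consumer electronics → 3.25% → €1.83
Noise-cancelling headphones €317.25: consumer electronics → 3.25% + 2.5% surcharge = 5.75% → €18.24
Tablet €478.22: consumer electronics → 3.25% + 2.5% surcharge = 5.75% → €27.50
Tax on consumer electronics = €1.83 + €18.24 + €27.50 = €47.57

€47.57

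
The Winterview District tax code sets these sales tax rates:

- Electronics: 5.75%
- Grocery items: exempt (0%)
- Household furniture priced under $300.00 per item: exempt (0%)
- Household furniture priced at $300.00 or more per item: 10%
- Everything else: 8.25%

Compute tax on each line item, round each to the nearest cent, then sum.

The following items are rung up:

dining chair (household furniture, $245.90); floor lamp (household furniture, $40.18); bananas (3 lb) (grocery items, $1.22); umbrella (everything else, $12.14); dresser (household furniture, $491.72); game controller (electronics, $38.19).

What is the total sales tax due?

Dining chair $245.90: household furniture, under $300.00 → 0% → $0.00
Floor lamp $40.18: household furniture, under $300.00 → 0% → $0.00
Bananas (3 lb) $1.22: grocery items → 0% → $0.00
Umbrella $12.14: everything else → 8.25% → $1.00
Dresser $491.72: household furniture, $300.00 or more → 10% → $49.17
Game controller $38.19: electronics → 5.75% → $2.20
Total tax = $1.00 + $49.17 + $2.20 = $52.37

$52.37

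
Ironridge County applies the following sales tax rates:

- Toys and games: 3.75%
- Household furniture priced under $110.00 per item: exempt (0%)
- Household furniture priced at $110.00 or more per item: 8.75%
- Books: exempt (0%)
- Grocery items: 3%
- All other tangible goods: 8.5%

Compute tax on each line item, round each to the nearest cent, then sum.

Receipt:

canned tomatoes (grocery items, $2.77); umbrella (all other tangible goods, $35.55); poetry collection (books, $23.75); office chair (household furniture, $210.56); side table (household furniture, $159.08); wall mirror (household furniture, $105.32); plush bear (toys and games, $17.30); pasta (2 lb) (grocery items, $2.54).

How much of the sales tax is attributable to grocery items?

$0.16

Canned tomatoes $2.77: grocery items → 3% → $0.08
Pasta (2 lb) $2.54: grocery items → 3% → $0.08
Tax on grocery items = $0.08 + $0.08 = $0.16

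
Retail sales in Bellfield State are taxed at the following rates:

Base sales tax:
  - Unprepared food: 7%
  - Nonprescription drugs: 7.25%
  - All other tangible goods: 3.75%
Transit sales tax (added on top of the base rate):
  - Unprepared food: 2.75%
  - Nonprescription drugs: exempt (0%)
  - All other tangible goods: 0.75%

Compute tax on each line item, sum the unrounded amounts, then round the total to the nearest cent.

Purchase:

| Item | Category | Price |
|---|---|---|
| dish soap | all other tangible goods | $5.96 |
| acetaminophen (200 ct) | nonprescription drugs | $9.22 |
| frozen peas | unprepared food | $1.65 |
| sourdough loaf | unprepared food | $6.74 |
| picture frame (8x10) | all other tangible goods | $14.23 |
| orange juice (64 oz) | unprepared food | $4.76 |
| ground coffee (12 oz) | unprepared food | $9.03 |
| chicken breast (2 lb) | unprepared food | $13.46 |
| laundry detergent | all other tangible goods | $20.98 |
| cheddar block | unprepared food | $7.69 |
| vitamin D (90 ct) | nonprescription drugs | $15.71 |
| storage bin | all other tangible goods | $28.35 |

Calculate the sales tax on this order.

$9.16

Dish soap $5.96: all other tangible goods → 3.75% + 0.75% transit = 4.5% → $0.2682
Acetaminophen (200 ct) $9.22: nonprescription drugs → 7.25% + 0% transit = 7.25% → $0.66845
Frozen peas $1.65: unprepared food → 7% + 2.75% transit = 9.75% → $0.160875
Sourdough loaf $6.74: unprepared food → 7% + 2.75% transit = 9.75% → $0.65715
Picture frame (8x10) $14.23: all other tangible goods → 3.75% + 0.75% transit = 4.5% → $0.64035
Orange juice (64 oz) $4.76: unprepared food → 7% + 2.75% transit = 9.75% → $0.4641
Ground coffee (12 oz) $9.03: unprepared food → 7% + 2.75% transit = 9.75% → $0.880425
Chicken breast (2 lb) $13.46: unprepared food → 7% + 2.75% transit = 9.75% → $1.31235
Laundry detergent $20.98: all other tangible goods → 3.75% + 0.75% transit = 4.5% → $0.9441
Cheddar block $7.69: unprepared food → 7% + 2.75% transit = 9.75% → $0.749775
Vitamin D (90 ct) $15.71: nonprescription drugs → 7.25% + 0% transit = 7.25% → $1.138975
Storage bin $28.35: all other tangible goods → 3.75% + 0.75% transit = 4.5% → $1.27575
Unrounded tax sum = $9.1605 → $9.16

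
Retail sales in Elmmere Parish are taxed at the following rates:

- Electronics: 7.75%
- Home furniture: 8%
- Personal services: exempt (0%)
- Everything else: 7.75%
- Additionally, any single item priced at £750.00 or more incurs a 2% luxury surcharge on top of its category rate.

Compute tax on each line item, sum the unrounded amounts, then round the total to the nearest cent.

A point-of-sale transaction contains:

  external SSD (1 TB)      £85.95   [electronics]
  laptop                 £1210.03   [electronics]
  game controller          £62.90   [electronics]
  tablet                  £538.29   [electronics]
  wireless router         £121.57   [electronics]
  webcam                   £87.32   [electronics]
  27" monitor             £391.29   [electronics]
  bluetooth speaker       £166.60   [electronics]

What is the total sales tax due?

£230.66

External SSD (1 TB) £85.95: electronics → 7.75% → £6.661125
Laptop £1210.03: electronics → 7.75% + 2% surcharge = 9.75% → £117.977925
Game controller £62.90: electronics → 7.75% → £4.87475
Tablet £538.29: electronics → 7.75% → £41.717475
Wireless router £121.57: electronics → 7.75% → £9.421675
Webcam £87.32: electronics → 7.75% → £6.7673
27" monitor £391.29: electronics → 7.75% → £30.324975
Bluetooth speaker £166.60: electronics → 7.75% → £12.9115
Unrounded tax sum = £230.656725 → £230.66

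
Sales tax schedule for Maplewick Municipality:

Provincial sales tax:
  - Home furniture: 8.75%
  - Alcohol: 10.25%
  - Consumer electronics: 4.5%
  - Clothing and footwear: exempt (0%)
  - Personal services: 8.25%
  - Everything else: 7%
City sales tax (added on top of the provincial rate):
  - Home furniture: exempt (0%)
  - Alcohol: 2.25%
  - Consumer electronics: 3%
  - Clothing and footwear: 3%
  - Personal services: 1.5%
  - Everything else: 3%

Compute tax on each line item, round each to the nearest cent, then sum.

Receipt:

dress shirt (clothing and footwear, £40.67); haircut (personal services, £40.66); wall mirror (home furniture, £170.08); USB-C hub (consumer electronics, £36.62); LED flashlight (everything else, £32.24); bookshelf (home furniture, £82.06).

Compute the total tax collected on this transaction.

£33.21

Dress shirt £40.67: clothing and footwear → 0% + 3% city = 3% → £1.22
Haircut £40.66: personal services → 8.25% + 1.5% city = 9.75% → £3.96
Wall mirror £170.08: home furniture → 8.75% + 0% city = 8.75% → £14.88
USB-C hub £36.62: consumer electronics → 4.5% + 3% city = 7.5% → £2.75
LED flashlight £32.24: everything else → 7% + 3% city = 10% → £3.22
Bookshelf £82.06: home furniture → 8.75% + 0% city = 8.75% → £7.18
Total tax = £1.22 + £3.96 + £14.88 + £2.75 + £3.22 + £7.18 = £33.21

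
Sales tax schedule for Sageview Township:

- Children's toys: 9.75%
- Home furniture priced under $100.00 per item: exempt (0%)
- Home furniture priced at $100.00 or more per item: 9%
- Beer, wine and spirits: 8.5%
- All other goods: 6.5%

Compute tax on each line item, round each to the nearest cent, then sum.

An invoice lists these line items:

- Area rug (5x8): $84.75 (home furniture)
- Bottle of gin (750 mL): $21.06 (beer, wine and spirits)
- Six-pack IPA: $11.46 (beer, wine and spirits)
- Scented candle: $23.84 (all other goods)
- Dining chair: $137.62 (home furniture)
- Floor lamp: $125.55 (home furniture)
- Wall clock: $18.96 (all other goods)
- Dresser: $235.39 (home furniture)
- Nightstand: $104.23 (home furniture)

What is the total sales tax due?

Area rug (5x8) $84.75: home furniture, under $100.00 → 0% → $0.00
Bottle of gin (750 mL) $21.06: beer, wine and spirits → 8.5% → $1.79
Six-pack IPA $11.46: beer, wine and spirits → 8.5% → $0.97
Scented candle $23.84: all other goods → 6.5% → $1.55
Dining chair $137.62: home furniture, $100.00 or more → 9% → $12.39
Floor lamp $125.55: home furniture, $100.00 or more → 9% → $11.30
Wall clock $18.96: all other goods → 6.5% → $1.23
Dresser $235.39: home furniture, $100.00 or more → 9% → $21.19
Nightstand $104.23: home furniture, $100.00 or more → 9% → $9.38
Total tax = $1.79 + $0.97 + $1.55 + $12.39 + $11.30 + $1.23 + $21.19 + $9.38 = $59.80

$59.80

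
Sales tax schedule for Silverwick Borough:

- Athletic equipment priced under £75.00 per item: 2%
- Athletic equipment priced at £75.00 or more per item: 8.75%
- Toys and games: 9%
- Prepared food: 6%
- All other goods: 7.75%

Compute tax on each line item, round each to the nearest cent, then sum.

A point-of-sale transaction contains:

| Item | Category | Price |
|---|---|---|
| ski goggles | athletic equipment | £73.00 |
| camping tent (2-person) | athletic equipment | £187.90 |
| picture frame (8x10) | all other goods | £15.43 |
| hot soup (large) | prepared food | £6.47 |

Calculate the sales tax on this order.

£19.49

Ski goggles £73.00: athletic equipment, under £75.00 → 2% → £1.46
Camping tent (2-person) £187.90: athletic equipment, £75.00 or more → 8.75% → £16.44
Picture frame (8x10) £15.43: all other goods → 7.75% → £1.20
Hot soup (large) £6.47: prepared food → 6% → £0.39
Total tax = £1.46 + £16.44 + £1.20 + £0.39 = £19.49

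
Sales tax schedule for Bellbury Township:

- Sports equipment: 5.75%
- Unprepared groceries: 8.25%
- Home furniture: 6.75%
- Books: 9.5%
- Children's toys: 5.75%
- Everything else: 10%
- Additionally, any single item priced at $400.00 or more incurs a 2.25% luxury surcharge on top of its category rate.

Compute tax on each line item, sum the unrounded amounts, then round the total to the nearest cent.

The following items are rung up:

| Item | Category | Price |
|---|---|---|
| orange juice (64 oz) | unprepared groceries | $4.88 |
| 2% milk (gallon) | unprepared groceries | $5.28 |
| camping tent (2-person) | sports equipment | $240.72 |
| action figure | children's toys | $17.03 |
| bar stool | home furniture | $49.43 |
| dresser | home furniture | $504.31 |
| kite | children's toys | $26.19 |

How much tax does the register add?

$65.89

Orange juice (64 oz) $4.88: unprepared groceries → 8.25% → $0.4026
2% milk (gallon) $5.28: unprepared groceries → 8.25% → $0.4356
Camping tent (2-person) $240.72: sports equipment → 5.75% → $13.8414
Action figure $17.03: children's toys → 5.75% → $0.979225
Bar stool $49.43: home furniture → 6.75% → $3.336525
Dresser $504.31: home furniture → 6.75% + 2.25% surcharge = 9% → $45.3879
Kite $26.19: children's toys → 5.75% → $1.505925
Unrounded tax sum = $65.889175 → $65.89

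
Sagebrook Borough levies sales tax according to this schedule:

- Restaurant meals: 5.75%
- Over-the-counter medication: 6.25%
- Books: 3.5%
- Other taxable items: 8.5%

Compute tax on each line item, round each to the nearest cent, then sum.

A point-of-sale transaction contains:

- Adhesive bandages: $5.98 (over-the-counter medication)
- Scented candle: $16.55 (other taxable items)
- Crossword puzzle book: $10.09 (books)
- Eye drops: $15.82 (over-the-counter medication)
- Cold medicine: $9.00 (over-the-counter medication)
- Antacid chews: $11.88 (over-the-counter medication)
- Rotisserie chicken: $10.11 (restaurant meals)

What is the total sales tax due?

$5.00

Adhesive bandages $5.98: over-the-counter medication → 6.25% → $0.37
Scented candle $16.55: other taxable items → 8.5% → $1.41
Crossword puzzle book $10.09: books → 3.5% → $0.35
Eye drops $15.82: over-the-counter medication → 6.25% → $0.99
Cold medicine $9.00: over-the-counter medication → 6.25% → $0.56
Antacid chews $11.88: over-the-counter medication → 6.25% → $0.74
Rotisserie chicken $10.11: restaurant meals → 5.75% → $0.58
Total tax = $0.37 + $1.41 + $0.35 + $0.99 + $0.56 + $0.74 + $0.58 = $5.00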